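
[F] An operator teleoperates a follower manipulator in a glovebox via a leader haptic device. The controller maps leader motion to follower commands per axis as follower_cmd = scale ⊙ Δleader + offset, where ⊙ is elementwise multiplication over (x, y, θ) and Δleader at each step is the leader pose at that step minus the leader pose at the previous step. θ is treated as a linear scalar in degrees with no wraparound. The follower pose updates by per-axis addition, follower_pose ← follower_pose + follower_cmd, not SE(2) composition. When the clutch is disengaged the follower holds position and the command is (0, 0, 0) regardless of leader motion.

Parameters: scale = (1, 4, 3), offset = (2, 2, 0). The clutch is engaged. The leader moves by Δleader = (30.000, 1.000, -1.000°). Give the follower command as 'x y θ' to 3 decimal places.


32.000 6.000 -3.000

axis x: 1·30.000 + 2 = 32.000
axis y: 4·1.000 + 2 = 6.000
axis θ: 3·-1.000 + 0 = -3.000


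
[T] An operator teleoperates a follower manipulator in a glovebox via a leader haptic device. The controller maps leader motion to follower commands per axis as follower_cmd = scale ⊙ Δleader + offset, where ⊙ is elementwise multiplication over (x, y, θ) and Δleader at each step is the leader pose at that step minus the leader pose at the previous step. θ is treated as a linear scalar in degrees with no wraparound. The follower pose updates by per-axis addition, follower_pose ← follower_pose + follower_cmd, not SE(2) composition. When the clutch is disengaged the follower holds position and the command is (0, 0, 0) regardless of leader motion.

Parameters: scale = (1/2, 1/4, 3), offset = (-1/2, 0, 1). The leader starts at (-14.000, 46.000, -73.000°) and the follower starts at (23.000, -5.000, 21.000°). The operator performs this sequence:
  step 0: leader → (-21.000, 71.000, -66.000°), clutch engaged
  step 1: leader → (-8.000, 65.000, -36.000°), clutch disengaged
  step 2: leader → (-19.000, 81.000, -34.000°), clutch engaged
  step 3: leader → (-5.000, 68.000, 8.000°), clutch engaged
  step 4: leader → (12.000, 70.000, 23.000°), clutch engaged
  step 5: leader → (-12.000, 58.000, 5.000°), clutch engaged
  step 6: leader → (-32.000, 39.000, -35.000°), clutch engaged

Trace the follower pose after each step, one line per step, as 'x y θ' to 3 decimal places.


step 0: Δleader=(-7.000, 25.000, 7.000°), engaged; cmd=(-4.000, 6.250, 22.000°) → follower=(19.000, 1.250, 43.000°)
step 1: Δleader=(13.000, -6.000, 30.000°), disengaged; cmd=(0,0,0) → follower holds at (19.000, 1.250, 43.000°)
step 2: Δleader=(-11.000, 16.000, 2.000°), engaged; cmd=(-6.000, 4.000, 7.000°) → follower=(13.000, 5.250, 50.000°)
step 3: Δleader=(14.000, -13.000, 42.000°), engaged; cmd=(6.500, -3.250, 127.000°) → follower=(19.500, 2.000, 177.000°)
step 4: Δleader=(17.000, 2.000, 15.000°), engaged; cmd=(8.000, 0.500, 46.000°) → follower=(27.500, 2.500, 223.000°)
step 5: Δleader=(-24.000, -12.000, -18.000°), engaged; cmd=(-12.500, -3.000, -53.000°) → follower=(15.000, -0.500, 170.000°)
step 6: Δleader=(-20.000, -19.000, -40.000°), engaged; cmd=(-10.500, -4.750, -119.000°) → follower=(4.500, -5.250, 51.000°)

19.000 1.250 43.000
19.000 1.250 43.000
13.000 5.250 50.000
19.500 2.000 177.000
27.500 2.500 223.000
15.000 -0.500 170.000
4.500 -5.250 51.000


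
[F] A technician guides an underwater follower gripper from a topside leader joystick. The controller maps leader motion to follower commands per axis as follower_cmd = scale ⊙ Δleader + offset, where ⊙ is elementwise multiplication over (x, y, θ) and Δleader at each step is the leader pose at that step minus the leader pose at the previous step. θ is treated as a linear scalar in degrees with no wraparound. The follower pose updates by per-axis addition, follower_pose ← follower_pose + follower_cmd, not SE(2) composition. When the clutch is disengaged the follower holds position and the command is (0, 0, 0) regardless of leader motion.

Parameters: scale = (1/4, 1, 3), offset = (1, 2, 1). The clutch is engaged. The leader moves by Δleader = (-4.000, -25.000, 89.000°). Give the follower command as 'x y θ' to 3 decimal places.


axis x: 1/4·-4.000 + 1 = 0.000
axis y: 1·-25.000 + 2 = -23.000
axis θ: 3·89.000 + 1 = 268.000

0.000 -23.000 268.000


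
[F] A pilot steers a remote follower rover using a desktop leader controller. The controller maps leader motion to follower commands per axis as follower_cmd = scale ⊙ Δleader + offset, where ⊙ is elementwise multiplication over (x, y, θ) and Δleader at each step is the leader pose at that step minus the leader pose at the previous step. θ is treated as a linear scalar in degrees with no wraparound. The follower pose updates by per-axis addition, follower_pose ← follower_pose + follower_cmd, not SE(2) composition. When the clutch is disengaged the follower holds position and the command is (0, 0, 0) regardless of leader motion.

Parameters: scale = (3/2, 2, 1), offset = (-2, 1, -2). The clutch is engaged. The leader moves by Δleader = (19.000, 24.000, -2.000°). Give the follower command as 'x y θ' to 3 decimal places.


axis x: 3/2·19.000 + -2 = 26.500
axis y: 2·24.000 + 1 = 49.000
axis θ: 1·-2.000 + -2 = -4.000

26.500 49.000 -4.000


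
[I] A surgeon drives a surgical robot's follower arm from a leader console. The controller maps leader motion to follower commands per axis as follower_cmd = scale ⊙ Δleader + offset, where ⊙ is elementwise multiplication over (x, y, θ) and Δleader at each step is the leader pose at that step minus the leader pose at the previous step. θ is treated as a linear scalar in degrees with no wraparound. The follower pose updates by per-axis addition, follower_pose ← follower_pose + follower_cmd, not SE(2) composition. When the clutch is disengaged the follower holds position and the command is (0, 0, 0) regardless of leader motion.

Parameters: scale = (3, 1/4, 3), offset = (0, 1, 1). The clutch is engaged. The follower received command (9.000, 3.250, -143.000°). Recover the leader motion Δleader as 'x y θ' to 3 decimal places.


axis x: (9.000 − 0) / (3) = 3.000
axis y: (3.250 − 1) / (1/4) = 9.000
axis θ: (-143.000 − 1) / (3) = -48.000

3.000 9.000 -48.000


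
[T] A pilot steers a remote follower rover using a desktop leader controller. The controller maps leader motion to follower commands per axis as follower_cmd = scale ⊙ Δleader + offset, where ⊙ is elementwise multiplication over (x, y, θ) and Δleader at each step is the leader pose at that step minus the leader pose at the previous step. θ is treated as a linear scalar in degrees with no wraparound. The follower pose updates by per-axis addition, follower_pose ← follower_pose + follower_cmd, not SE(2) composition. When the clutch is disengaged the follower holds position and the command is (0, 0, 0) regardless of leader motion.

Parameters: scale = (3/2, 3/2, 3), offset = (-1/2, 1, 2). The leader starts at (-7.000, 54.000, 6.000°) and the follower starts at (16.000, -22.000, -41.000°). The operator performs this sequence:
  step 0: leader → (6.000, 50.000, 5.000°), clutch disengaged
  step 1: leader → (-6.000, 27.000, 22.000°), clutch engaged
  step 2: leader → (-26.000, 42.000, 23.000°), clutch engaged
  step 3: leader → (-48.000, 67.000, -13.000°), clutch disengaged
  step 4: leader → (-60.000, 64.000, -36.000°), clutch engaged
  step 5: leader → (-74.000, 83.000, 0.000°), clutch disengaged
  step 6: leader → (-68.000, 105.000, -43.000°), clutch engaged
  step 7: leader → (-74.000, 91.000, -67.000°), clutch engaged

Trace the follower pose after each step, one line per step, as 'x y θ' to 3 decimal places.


16.000 -22.000 -41.000
-2.500 -55.500 12.000
-33.000 -32.000 17.000
-33.000 -32.000 17.000
-51.500 -35.500 -50.000
-51.500 -35.500 -50.000
-43.000 -1.500 -177.000
-52.500 -21.500 -247.000

step 0: Δleader=(13.000, -4.000, -1.000°), disengaged; cmd=(0,0,0) → follower holds at (16.000, -22.000, -41.000°)
step 1: Δleader=(-12.000, -23.000, 17.000°), engaged; cmd=(-18.500, -33.500, 53.000°) → follower=(-2.500, -55.500, 12.000°)
step 2: Δleader=(-20.000, 15.000, 1.000°), engaged; cmd=(-30.500, 23.500, 5.000°) → follower=(-33.000, -32.000, 17.000°)
step 3: Δleader=(-22.000, 25.000, -36.000°), disengaged; cmd=(0,0,0) → follower holds at (-33.000, -32.000, 17.000°)
step 4: Δleader=(-12.000, -3.000, -23.000°), engaged; cmd=(-18.500, -3.500, -67.000°) → follower=(-51.500, -35.500, -50.000°)
step 5: Δleader=(-14.000, 19.000, 36.000°), disengaged; cmd=(0,0,0) → follower holds at (-51.500, -35.500, -50.000°)
step 6: Δleader=(6.000, 22.000, -43.000°), engaged; cmd=(8.500, 34.000, -127.000°) → follower=(-43.000, -1.500, -177.000°)
step 7: Δleader=(-6.000, -14.000, -24.000°), engaged; cmd=(-9.500, -20.000, -70.000°) → follower=(-52.500, -21.500, -247.000°)


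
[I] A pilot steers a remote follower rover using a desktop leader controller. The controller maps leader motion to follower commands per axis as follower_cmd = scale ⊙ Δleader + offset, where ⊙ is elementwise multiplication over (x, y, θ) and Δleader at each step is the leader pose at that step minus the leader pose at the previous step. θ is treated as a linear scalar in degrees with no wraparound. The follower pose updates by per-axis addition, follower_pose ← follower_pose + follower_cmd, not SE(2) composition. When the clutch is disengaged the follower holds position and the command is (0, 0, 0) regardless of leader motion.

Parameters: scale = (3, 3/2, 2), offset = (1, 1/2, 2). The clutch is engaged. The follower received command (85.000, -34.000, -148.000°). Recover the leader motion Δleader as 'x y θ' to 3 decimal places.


28.000 -23.000 -75.000

axis x: (85.000 − 1) / (3) = 28.000
axis y: (-34.000 − 1/2) / (3/2) = -23.000
axis θ: (-148.000 − 2) / (2) = -75.000


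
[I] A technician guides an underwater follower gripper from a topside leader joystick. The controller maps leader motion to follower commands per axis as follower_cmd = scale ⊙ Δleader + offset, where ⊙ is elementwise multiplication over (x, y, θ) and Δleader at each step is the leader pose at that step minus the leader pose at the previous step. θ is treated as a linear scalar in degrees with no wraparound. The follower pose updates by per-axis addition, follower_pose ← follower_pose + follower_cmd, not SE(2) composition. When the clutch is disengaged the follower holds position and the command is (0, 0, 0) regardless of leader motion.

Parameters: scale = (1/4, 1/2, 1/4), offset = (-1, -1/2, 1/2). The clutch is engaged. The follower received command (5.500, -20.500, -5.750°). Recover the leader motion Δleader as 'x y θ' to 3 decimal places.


axis x: (5.500 − -1) / (1/4) = 26.000
axis y: (-20.500 − -1/2) / (1/2) = -40.000
axis θ: (-5.750 − 1/2) / (1/4) = -25.000

26.000 -40.000 -25.000


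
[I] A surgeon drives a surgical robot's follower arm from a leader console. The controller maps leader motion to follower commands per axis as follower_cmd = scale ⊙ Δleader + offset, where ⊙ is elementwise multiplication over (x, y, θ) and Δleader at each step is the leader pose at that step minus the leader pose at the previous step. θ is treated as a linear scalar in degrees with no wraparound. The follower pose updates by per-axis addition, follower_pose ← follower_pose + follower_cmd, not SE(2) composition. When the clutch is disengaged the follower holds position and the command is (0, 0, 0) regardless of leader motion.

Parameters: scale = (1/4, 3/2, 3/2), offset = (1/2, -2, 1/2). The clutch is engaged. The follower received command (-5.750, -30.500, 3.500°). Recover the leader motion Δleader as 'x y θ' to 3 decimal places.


-25.000 -19.000 2.000

axis x: (-5.750 − 1/2) / (1/4) = -25.000
axis y: (-30.500 − -2) / (3/2) = -19.000
axis θ: (3.500 − 1/2) / (3/2) = 2.000


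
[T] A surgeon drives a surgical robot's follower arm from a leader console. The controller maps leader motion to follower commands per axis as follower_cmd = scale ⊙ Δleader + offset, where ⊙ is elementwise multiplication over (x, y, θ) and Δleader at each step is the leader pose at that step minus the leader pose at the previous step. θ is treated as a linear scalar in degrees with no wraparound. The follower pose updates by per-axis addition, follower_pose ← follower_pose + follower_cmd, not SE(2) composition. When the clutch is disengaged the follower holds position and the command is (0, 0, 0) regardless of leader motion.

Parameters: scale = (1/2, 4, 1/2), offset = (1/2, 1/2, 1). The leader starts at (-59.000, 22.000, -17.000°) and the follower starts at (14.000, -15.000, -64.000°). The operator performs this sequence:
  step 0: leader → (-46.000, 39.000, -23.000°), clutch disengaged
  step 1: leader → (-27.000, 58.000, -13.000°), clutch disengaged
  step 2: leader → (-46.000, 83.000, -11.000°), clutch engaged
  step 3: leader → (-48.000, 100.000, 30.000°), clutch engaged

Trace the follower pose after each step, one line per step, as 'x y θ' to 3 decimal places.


step 0: Δleader=(13.000, 17.000, -6.000°), disengaged; cmd=(0,0,0) → follower holds at (14.000, -15.000, -64.000°)
step 1: Δleader=(19.000, 19.000, 10.000°), disengaged; cmd=(0,0,0) → follower holds at (14.000, -15.000, -64.000°)
step 2: Δleader=(-19.000, 25.000, 2.000°), engaged; cmd=(-9.000, 100.500, 2.000°) → follower=(5.000, 85.500, -62.000°)
step 3: Δleader=(-2.000, 17.000, 41.000°), engaged; cmd=(-0.500, 68.500, 21.500°) → follower=(4.500, 154.000, -40.500°)

14.000 -15.000 -64.000
14.000 -15.000 -64.000
5.000 85.500 -62.000
4.500 154.000 -40.500


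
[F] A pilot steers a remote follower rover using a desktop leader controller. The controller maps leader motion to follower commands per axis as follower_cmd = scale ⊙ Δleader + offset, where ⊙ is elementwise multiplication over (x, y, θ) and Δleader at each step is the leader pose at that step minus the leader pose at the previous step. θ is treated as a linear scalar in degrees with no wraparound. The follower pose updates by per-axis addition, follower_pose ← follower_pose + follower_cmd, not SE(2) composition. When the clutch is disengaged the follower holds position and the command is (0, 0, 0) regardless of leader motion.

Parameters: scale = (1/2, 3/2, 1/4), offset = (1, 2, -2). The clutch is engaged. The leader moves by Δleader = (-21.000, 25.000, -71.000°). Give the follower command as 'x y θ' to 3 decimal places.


-9.500 39.500 -19.750

axis x: 1/2·-21.000 + 1 = -9.500
axis y: 3/2·25.000 + 2 = 39.500
axis θ: 1/4·-71.000 + -2 = -19.750


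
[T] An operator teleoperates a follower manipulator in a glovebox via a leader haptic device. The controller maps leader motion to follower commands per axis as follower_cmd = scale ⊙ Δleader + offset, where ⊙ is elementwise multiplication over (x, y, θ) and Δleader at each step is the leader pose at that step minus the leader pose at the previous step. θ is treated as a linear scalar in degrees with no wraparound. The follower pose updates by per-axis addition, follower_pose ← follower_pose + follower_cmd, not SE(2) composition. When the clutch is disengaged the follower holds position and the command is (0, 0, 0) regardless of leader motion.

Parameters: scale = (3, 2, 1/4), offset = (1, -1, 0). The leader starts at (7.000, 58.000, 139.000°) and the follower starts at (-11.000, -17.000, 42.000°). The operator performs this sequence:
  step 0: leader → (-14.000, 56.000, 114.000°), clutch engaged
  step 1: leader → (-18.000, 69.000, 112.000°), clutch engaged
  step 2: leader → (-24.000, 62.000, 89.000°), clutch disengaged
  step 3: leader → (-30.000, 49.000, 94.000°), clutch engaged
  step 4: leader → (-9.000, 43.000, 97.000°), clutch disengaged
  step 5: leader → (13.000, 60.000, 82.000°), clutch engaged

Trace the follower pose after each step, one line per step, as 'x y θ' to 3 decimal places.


-73.000 -22.000 35.750
-84.000 3.000 35.250
-84.000 3.000 35.250
-101.000 -24.000 36.500
-101.000 -24.000 36.500
-34.000 9.000 32.750

step 0: Δleader=(-21.000, -2.000, -25.000°), engaged; cmd=(-62.000, -5.000, -6.250°) → follower=(-73.000, -22.000, 35.750°)
step 1: Δleader=(-4.000, 13.000, -2.000°), engaged; cmd=(-11.000, 25.000, -0.500°) → follower=(-84.000, 3.000, 35.250°)
step 2: Δleader=(-6.000, -7.000, -23.000°), disengaged; cmd=(0,0,0) → follower holds at (-84.000, 3.000, 35.250°)
step 3: Δleader=(-6.000, -13.000, 5.000°), engaged; cmd=(-17.000, -27.000, 1.250°) → follower=(-101.000, -24.000, 36.500°)
step 4: Δleader=(21.000, -6.000, 3.000°), disengaged; cmd=(0,0,0) → follower holds at (-101.000, -24.000, 36.500°)
step 5: Δleader=(22.000, 17.000, -15.000°), engaged; cmd=(67.000, 33.000, -3.750°) → follower=(-34.000, 9.000, 32.750°)


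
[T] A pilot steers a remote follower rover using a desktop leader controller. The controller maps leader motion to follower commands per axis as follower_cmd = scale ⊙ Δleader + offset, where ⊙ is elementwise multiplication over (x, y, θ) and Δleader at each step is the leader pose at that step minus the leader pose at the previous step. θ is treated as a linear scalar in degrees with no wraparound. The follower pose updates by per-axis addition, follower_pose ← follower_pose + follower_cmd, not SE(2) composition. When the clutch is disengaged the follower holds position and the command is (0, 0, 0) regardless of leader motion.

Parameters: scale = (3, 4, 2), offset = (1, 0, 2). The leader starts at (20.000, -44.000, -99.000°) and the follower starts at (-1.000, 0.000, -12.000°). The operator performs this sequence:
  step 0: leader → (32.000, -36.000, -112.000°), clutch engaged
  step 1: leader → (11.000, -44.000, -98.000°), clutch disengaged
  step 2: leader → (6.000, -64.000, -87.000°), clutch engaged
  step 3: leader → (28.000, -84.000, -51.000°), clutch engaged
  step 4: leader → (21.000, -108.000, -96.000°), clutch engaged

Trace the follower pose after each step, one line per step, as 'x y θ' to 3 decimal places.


36.000 32.000 -36.000
36.000 32.000 -36.000
22.000 -48.000 -12.000
89.000 -128.000 62.000
69.000 -224.000 -26.000

step 0: Δleader=(12.000, 8.000, -13.000°), engaged; cmd=(37.000, 32.000, -24.000°) → follower=(36.000, 32.000, -36.000°)
step 1: Δleader=(-21.000, -8.000, 14.000°), disengaged; cmd=(0,0,0) → follower holds at (36.000, 32.000, -36.000°)
step 2: Δleader=(-5.000, -20.000, 11.000°), engaged; cmd=(-14.000, -80.000, 24.000°) → follower=(22.000, -48.000, -12.000°)
step 3: Δleader=(22.000, -20.000, 36.000°), engaged; cmd=(67.000, -80.000, 74.000°) → follower=(89.000, -128.000, 62.000°)
step 4: Δleader=(-7.000, -24.000, -45.000°), engaged; cmd=(-20.000, -96.000, -88.000°) → follower=(69.000, -224.000, -26.000°)


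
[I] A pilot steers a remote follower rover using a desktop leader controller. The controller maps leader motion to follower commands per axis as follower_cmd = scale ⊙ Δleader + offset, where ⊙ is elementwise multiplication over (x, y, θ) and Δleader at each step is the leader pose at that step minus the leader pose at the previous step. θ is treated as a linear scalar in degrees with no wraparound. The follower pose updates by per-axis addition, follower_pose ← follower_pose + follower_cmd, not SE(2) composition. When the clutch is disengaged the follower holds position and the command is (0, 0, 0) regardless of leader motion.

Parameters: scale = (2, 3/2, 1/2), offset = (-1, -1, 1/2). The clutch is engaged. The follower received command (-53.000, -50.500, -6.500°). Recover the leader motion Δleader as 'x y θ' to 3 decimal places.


-26.000 -33.000 -14.000

axis x: (-53.000 − -1) / (2) = -26.000
axis y: (-50.500 − -1) / (3/2) = -33.000
axis θ: (-6.500 − 1/2) / (1/2) = -14.000


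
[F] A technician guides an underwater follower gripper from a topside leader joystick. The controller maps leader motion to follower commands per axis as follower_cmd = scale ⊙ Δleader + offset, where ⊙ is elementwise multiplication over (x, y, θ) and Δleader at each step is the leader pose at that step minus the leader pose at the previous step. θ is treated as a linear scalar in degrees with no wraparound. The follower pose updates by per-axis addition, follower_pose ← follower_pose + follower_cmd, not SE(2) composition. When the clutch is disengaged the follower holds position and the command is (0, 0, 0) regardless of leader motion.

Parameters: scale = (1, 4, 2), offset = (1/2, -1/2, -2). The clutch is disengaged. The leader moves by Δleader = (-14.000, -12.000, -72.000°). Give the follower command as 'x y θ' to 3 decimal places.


clutch disengaged → follower holds; cmd = (0, 0, 0)

0.000 0.000 0.000


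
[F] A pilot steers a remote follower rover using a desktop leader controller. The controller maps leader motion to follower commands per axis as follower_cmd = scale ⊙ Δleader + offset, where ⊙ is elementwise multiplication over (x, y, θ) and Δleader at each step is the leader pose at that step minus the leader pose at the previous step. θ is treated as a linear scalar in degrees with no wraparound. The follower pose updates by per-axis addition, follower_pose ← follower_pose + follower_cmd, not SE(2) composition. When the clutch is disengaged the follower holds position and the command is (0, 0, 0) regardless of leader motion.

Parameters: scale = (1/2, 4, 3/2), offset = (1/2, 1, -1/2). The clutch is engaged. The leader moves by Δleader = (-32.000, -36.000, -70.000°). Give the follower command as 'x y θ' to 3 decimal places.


-15.500 -143.000 -105.500

axis x: 1/2·-32.000 + 1/2 = -15.500
axis y: 4·-36.000 + 1 = -143.000
axis θ: 3/2·-70.000 + -1/2 = -105.500


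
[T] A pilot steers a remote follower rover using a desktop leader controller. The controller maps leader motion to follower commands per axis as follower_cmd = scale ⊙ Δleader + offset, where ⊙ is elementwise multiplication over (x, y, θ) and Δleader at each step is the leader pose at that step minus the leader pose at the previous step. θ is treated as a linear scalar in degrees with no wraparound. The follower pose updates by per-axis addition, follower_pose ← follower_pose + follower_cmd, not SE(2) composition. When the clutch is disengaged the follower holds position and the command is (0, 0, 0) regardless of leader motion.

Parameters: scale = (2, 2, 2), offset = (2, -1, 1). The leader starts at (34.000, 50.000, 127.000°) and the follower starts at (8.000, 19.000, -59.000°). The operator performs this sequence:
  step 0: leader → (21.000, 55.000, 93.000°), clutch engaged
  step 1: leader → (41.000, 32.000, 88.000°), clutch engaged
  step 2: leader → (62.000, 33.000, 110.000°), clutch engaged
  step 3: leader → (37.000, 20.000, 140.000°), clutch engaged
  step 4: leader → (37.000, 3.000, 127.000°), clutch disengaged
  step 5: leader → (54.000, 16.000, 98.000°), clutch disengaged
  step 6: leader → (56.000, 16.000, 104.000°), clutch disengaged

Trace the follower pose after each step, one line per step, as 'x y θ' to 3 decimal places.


step 0: Δleader=(-13.000, 5.000, -34.000°), engaged; cmd=(-24.000, 9.000, -67.000°) → follower=(-16.000, 28.000, -126.000°)
step 1: Δleader=(20.000, -23.000, -5.000°), engaged; cmd=(42.000, -47.000, -9.000°) → follower=(26.000, -19.000, -135.000°)
step 2: Δleader=(21.000, 1.000, 22.000°), engaged; cmd=(44.000, 1.000, 45.000°) → follower=(70.000, -18.000, -90.000°)
step 3: Δleader=(-25.000, -13.000, 30.000°), engaged; cmd=(-48.000, -27.000, 61.000°) → follower=(22.000, -45.000, -29.000°)
step 4: Δleader=(0.000, -17.000, -13.000°), disengaged; cmd=(0,0,0) → follower holds at (22.000, -45.000, -29.000°)
step 5: Δleader=(17.000, 13.000, -29.000°), disengaged; cmd=(0,0,0) → follower holds at (22.000, -45.000, -29.000°)
step 6: Δleader=(2.000, 0.000, 6.000°), disengaged; cmd=(0,0,0) → follower holds at (22.000, -45.000, -29.000°)

-16.000 28.000 -126.000
26.000 -19.000 -135.000
70.000 -18.000 -90.000
22.000 -45.000 -29.000
22.000 -45.000 -29.000
22.000 -45.000 -29.000
22.000 -45.000 -29.000


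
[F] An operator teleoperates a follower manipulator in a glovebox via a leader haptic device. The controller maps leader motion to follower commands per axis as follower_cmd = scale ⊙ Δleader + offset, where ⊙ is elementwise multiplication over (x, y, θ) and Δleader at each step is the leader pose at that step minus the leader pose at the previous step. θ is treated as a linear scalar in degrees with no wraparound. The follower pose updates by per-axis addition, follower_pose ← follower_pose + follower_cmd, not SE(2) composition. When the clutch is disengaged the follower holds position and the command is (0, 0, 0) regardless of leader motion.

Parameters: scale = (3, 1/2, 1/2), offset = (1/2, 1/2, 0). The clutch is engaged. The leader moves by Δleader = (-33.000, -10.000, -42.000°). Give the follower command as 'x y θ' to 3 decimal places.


-98.500 -4.500 -21.000

axis x: 3·-33.000 + 1/2 = -98.500
axis y: 1/2·-10.000 + 1/2 = -4.500
axis θ: 1/2·-42.000 + 0 = -21.000


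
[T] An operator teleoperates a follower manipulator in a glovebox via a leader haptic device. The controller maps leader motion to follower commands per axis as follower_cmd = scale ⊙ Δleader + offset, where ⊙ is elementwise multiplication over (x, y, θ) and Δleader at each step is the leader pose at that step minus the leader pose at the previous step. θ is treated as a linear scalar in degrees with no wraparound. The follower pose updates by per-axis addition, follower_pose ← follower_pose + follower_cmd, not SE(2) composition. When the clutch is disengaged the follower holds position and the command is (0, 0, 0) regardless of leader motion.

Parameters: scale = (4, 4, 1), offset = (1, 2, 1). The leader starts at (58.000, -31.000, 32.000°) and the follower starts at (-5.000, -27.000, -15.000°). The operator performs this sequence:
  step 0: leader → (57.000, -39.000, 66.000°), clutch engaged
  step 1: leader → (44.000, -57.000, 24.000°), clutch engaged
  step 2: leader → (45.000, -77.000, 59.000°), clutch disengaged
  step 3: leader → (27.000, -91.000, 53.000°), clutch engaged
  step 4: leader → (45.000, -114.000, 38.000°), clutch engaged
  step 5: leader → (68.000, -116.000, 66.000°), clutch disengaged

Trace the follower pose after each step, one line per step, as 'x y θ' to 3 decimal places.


-8.000 -57.000 20.000
-59.000 -127.000 -21.000
-59.000 -127.000 -21.000
-130.000 -181.000 -26.000
-57.000 -271.000 -40.000
-57.000 -271.000 -40.000

step 0: Δleader=(-1.000, -8.000, 34.000°), engaged; cmd=(-3.000, -30.000, 35.000°) → follower=(-8.000, -57.000, 20.000°)
step 1: Δleader=(-13.000, -18.000, -42.000°), engaged; cmd=(-51.000, -70.000, -41.000°) → follower=(-59.000, -127.000, -21.000°)
step 2: Δleader=(1.000, -20.000, 35.000°), disengaged; cmd=(0,0,0) → follower holds at (-59.000, -127.000, -21.000°)
step 3: Δleader=(-18.000, -14.000, -6.000°), engaged; cmd=(-71.000, -54.000, -5.000°) → follower=(-130.000, -181.000, -26.000°)
step 4: Δleader=(18.000, -23.000, -15.000°), engaged; cmd=(73.000, -90.000, -14.000°) → follower=(-57.000, -271.000, -40.000°)
step 5: Δleader=(23.000, -2.000, 28.000°), disengaged; cmd=(0,0,0) → follower holds at (-57.000, -271.000, -40.000°)


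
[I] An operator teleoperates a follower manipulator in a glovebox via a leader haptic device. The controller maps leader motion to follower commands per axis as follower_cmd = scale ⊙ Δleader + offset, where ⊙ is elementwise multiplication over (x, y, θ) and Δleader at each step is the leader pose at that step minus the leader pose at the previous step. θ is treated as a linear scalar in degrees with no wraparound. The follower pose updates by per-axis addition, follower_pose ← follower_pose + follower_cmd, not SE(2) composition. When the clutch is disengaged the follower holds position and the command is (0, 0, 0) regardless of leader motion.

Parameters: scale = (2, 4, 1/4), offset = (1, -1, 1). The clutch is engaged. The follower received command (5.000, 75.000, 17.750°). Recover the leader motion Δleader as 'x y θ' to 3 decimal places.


axis x: (5.000 − 1) / (2) = 2.000
axis y: (75.000 − -1) / (4) = 19.000
axis θ: (17.750 − 1) / (1/4) = 67.000

2.000 19.000 67.000


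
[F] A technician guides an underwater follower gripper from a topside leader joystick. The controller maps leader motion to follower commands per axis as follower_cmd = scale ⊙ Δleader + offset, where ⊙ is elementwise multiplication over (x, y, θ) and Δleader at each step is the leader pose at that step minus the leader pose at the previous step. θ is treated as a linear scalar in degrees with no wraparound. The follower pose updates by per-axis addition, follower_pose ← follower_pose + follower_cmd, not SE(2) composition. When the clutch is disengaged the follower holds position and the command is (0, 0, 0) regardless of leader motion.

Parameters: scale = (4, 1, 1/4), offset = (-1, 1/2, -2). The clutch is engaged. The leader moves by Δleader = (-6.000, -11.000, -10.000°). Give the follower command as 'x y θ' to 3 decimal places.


-25.000 -10.500 -4.500

axis x: 4·-6.000 + -1 = -25.000
axis y: 1·-11.000 + 1/2 = -10.500
axis θ: 1/4·-10.000 + -2 = -4.500


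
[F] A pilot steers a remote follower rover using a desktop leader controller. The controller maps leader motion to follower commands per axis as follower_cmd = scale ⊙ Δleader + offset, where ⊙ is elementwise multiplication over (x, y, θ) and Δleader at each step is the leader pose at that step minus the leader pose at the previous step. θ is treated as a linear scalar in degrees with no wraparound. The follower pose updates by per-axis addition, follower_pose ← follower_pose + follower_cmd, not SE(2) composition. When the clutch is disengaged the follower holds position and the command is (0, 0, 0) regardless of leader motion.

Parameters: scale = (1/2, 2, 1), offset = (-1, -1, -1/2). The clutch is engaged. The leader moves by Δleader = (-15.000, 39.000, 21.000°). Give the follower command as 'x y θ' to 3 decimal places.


axis x: 1/2·-15.000 + -1 = -8.500
axis y: 2·39.000 + -1 = 77.000
axis θ: 1·21.000 + -1/2 = 20.500

-8.500 77.000 20.500


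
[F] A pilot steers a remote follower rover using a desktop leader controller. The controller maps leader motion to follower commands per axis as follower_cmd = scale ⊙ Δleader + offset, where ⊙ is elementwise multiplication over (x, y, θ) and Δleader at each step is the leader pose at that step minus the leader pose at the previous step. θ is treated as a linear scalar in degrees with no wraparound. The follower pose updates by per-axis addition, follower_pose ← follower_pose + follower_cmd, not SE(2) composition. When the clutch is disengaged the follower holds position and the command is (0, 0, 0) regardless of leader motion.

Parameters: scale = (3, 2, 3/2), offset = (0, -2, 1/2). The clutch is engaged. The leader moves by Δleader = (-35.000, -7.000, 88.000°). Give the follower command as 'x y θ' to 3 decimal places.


axis x: 3·-35.000 + 0 = -105.000
axis y: 2·-7.000 + -2 = -16.000
axis θ: 3/2·88.000 + 1/2 = 132.500

-105.000 -16.000 132.500


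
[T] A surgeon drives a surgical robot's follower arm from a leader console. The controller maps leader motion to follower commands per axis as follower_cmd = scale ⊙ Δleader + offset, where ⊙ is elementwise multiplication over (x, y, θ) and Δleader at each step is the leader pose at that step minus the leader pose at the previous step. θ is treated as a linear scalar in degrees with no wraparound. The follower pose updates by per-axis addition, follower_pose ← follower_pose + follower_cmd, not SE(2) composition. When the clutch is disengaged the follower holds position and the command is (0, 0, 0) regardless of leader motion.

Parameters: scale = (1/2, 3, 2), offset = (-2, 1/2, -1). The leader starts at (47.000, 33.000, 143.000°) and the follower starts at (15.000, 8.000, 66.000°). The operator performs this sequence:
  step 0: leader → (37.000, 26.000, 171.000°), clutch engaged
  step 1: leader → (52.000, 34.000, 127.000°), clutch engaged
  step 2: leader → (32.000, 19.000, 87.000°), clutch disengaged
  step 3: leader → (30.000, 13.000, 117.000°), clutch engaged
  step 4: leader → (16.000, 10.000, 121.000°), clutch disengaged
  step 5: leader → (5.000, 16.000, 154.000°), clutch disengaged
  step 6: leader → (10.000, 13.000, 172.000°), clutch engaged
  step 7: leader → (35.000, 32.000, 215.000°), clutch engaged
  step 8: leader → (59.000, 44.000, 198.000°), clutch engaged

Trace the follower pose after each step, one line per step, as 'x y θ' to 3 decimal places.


8.000 -12.500 121.000
13.500 12.000 32.000
13.500 12.000 32.000
10.500 -5.500 91.000
10.500 -5.500 91.000
10.500 -5.500 91.000
11.000 -14.000 126.000
21.500 43.500 211.000
31.500 80.000 176.000

step 0: Δleader=(-10.000, -7.000, 28.000°), engaged; cmd=(-7.000, -20.500, 55.000°) → follower=(8.000, -12.500, 121.000°)
step 1: Δleader=(15.000, 8.000, -44.000°), engaged; cmd=(5.500, 24.500, -89.000°) → follower=(13.500, 12.000, 32.000°)
step 2: Δleader=(-20.000, -15.000, -40.000°), disengaged; cmd=(0,0,0) → follower holds at (13.500, 12.000, 32.000°)
step 3: Δleader=(-2.000, -6.000, 30.000°), engaged; cmd=(-3.000, -17.500, 59.000°) → follower=(10.500, -5.500, 91.000°)
step 4: Δleader=(-14.000, -3.000, 4.000°), disengaged; cmd=(0,0,0) → follower holds at (10.500, -5.500, 91.000°)
step 5: Δleader=(-11.000, 6.000, 33.000°), disengaged; cmd=(0,0,0) → follower holds at (10.500, -5.500, 91.000°)
step 6: Δleader=(5.000, -3.000, 18.000°), engaged; cmd=(0.500, -8.500, 35.000°) → follower=(11.000, -14.000, 126.000°)
step 7: Δleader=(25.000, 19.000, 43.000°), engaged; cmd=(10.500, 57.500, 85.000°) → follower=(21.500, 43.500, 211.000°)
step 8: Δleader=(24.000, 12.000, -17.000°), engaged; cmd=(10.000, 36.500, -35.000°) → follower=(31.500, 80.000, 176.000°)


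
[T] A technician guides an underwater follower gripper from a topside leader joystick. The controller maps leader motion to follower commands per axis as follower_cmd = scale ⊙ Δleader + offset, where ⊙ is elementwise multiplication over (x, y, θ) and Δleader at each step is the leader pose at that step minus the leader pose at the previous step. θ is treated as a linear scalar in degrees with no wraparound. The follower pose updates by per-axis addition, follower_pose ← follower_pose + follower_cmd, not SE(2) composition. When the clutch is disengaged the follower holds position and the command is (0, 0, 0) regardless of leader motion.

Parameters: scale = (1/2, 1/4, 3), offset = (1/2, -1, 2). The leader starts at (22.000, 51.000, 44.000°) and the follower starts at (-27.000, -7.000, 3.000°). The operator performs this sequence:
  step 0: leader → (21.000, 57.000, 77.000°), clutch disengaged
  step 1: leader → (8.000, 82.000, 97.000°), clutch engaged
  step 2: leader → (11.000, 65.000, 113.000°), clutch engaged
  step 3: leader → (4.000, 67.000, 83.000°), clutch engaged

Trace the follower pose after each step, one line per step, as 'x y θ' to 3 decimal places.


-27.000 -7.000 3.000
-33.000 -1.750 65.000
-31.000 -7.000 115.000
-34.000 -7.500 27.000

step 0: Δleader=(-1.000, 6.000, 33.000°), disengaged; cmd=(0,0,0) → follower holds at (-27.000, -7.000, 3.000°)
step 1: Δleader=(-13.000, 25.000, 20.000°), engaged; cmd=(-6.000, 5.250, 62.000°) → follower=(-33.000, -1.750, 65.000°)
step 2: Δleader=(3.000, -17.000, 16.000°), engaged; cmd=(2.000, -5.250, 50.000°) → follower=(-31.000, -7.000, 115.000°)
step 3: Δleader=(-7.000, 2.000, -30.000°), engaged; cmd=(-3.000, -0.500, -88.000°) → follower=(-34.000, -7.500, 27.000°)


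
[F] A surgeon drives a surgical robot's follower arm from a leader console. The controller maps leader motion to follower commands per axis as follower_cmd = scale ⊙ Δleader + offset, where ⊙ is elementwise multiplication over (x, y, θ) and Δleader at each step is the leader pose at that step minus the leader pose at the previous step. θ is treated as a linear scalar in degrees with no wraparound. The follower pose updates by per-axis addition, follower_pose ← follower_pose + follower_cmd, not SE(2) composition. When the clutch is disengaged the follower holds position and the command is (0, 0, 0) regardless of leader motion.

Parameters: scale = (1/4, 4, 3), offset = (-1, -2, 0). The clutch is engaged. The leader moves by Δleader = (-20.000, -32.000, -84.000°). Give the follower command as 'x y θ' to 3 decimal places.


axis x: 1/4·-20.000 + -1 = -6.000
axis y: 4·-32.000 + -2 = -130.000
axis θ: 3·-84.000 + 0 = -252.000

-6.000 -130.000 -252.000


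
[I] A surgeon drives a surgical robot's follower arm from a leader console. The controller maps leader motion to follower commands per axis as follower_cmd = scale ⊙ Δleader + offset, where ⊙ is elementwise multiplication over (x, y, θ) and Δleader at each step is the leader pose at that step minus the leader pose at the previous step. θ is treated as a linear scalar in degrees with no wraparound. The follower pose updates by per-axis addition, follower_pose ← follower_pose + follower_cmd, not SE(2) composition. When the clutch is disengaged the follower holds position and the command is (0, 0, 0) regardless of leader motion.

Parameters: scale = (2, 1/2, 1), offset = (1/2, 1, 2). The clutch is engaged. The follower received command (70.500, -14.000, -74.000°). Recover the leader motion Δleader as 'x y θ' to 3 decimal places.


axis x: (70.500 − 1/2) / (2) = 35.000
axis y: (-14.000 − 1) / (1/2) = -30.000
axis θ: (-74.000 − 2) / (1) = -76.000

35.000 -30.000 -76.000


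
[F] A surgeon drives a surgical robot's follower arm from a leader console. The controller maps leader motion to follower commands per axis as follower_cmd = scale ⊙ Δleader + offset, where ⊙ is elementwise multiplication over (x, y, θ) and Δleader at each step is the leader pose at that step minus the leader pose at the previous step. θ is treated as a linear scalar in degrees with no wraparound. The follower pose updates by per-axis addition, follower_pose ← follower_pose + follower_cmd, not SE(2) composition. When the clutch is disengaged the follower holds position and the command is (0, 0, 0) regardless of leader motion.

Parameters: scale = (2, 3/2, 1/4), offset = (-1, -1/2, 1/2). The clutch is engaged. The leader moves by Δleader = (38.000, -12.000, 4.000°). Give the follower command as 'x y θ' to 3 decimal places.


axis x: 2·38.000 + -1 = 75.000
axis y: 3/2·-12.000 + -1/2 = -18.500
axis θ: 1/4·4.000 + 1/2 = 1.500

75.000 -18.500 1.500


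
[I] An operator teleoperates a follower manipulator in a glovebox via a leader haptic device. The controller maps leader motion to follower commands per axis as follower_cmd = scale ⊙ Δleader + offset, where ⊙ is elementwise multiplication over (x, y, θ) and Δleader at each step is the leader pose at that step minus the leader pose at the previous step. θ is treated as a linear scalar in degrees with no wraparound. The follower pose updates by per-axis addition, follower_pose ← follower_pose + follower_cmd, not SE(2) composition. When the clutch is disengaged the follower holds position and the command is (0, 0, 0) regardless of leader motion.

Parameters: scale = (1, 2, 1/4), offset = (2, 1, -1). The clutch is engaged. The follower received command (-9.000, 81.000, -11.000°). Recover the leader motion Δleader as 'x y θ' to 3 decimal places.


-11.000 40.000 -40.000

axis x: (-9.000 − 2) / (1) = -11.000
axis y: (81.000 − 1) / (2) = 40.000
axis θ: (-11.000 − -1) / (1/4) = -40.000


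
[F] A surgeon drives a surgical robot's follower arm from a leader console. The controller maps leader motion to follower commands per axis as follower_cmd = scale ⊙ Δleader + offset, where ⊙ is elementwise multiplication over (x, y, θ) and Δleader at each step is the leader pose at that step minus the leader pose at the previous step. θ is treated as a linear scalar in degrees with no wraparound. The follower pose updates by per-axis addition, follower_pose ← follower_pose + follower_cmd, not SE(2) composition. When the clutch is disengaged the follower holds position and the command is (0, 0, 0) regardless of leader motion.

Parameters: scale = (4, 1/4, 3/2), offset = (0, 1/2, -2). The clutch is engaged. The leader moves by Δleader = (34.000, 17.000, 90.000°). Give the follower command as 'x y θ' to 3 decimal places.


axis x: 4·34.000 + 0 = 136.000
axis y: 1/4·17.000 + 1/2 = 4.750
axis θ: 3/2·90.000 + -2 = 133.000

136.000 4.750 133.000
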